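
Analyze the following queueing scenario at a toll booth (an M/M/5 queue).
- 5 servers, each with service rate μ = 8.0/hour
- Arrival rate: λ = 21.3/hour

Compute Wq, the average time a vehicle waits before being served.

Traffic intensity: ρ = λ/(cμ) = 21.3/(5×8.0) = 0.5325
Since ρ = 0.5325 < 1, system is stable.
Offered load a = λ/μ = cρ = 21.3/8.0 = 2.6625
P₀ = [ Σₙ₌₀^4 aⁿ/n! + a^5/(5!(1-ρ)) ]⁻¹
Σ = a^0/0! + a^1/1! + a^2/2! + a^3/3! + a^4/4! = 1.00000 + 2.66250 + 3.54445 + 3.14570 + 2.09386 = 12.4465
a^5/(5!(1-ρ)) = 133.7975/(120 × 0.4675) = 2.3850
P₀ = 1/(12.4465 + 2.3850) = 0.06742
Lq = P₀·a^5·ρ / (5!(1-ρ)²) = 0.067424 × 133.7975 × 0.53250 / (120 × 0.21856) = 0.1832
Wq = Lq/λ = 0.18316/21.3 = 0.008599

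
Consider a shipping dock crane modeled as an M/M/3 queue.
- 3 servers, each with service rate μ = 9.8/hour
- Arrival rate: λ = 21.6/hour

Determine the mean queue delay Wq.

Traffic intensity: ρ = λ/(cμ) = 21.6/(3×9.8) = 0.7347
Since ρ = 0.7347 < 1, system is stable.
Offered load a = λ/μ = cρ = 21.6/9.8 = 2.2041
P₀ = [ Σₙ₌₀^2 aⁿ/n! + a^3/(3!(1-ρ)) ]⁻¹
Σ = a^0/0! + a^1/1! + a^2/2! = 1.0000 + 2.2041 + 2.4290 = 5.6331
a^3/(3!(1-ρ)) = 10.7074/(6 × 0.265306) = 6.7264
P₀ = 1/(5.6331 + 6.7264) = 0.08091
Lq = P₀·a^3·ρ / (3!(1-ρ)²) = 0.08091 × 10.7074 × 0.7347 / (6 × 0.07039) = 1.5071
Wq = Lq/λ = 1.5071/21.6 = 0.06977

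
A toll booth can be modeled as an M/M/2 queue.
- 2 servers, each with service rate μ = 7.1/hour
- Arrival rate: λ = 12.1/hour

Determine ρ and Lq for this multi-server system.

Traffic intensity: ρ = λ/(cμ) = 12.1/(2×7.1) = 0.8521
Since ρ = 0.8521 < 1, system is stable.
Offered load a = λ/μ = cρ = 12.1/7.1 = 1.7042
P₀ = [ Σₙ₌₀^1 aⁿ/n! + a^2/(2!(1-ρ)) ]⁻¹
Σ = a^0/0! + a^1/1! = 1.0000 + 1.7042 = 2.7042
a^2/(2!(1-ρ)) = 2.90438/(2 × 0.147887) = 9.8196
P₀ = 1/(2.7042 + 9.8196) = 0.07985
Lq = P₀·a^2·ρ / (2!(1-ρ)²) = 0.07984791 × 2.904384 × 0.8521127 / (2 × 0.02187066) = 4.5178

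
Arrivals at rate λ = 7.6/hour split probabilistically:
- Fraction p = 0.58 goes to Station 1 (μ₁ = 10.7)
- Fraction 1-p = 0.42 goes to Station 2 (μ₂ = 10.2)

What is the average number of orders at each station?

Effective rates: λ₁ = 7.6×0.58 = 4.408, λ₂ = 7.6×0.42 = 3.192
Station 1: ρ₁ = 4.408/10.7 = 0.41196, L₁ = ρ₁/(1-ρ₁) = 0.41196/(1-0.41196) = 0.7006
Station 2: ρ₂ = 3.192/10.2 = 0.31294, L₂ = ρ₂/(1-ρ₂) = 0.31294/(1-0.31294) = 0.4555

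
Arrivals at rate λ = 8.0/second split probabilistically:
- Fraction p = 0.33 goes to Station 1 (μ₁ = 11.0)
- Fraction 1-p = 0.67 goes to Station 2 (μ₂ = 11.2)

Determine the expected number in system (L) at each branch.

Effective rates: λ₁ = 8.0×0.33 = 2.64, λ₂ = 8.0×0.67 = 5.36
Station 1: ρ₁ = 2.64/11.0 = 0.2400, L₁ = ρ₁/(1-ρ₁) = 0.2400/(1-0.2400) = 0.3158
Station 2: ρ₂ = 5.36/11.2 = 0.47857, L₂ = ρ₂/(1-ρ₂) = 0.47857/(1-0.47857) = 0.9178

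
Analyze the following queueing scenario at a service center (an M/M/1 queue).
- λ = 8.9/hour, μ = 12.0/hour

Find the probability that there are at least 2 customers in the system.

ρ = λ/μ = 8.9/12.0 = 0.7417
P(N ≥ n) = ρⁿ
P(N ≥ 2) = 0.7417^2
P(N ≥ 2) = 0.5501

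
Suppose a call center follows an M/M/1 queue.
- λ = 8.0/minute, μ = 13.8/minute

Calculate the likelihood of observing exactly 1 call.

ρ = λ/μ = 8.0/13.8 = 0.5797
P(n) = (1-ρ)ρⁿ
P(1) = (1-0.5797) × 0.5797^1
P(1) = 0.4203 × 0.5797
P(1) = 0.2436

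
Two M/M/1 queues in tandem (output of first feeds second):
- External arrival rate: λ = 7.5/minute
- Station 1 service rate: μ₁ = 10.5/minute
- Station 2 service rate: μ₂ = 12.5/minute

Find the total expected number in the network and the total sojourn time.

By Jackson's theorem, each station behaves as independent M/M/1.
Station 1: ρ₁ = 7.5/10.5 = 0.7143, L₁ = ρ₁/(1-ρ₁) = λ/(μ₁-λ) = 7.5/3.00 = 2.5000
Station 2: ρ₂ = 7.5/12.5 = 0.6000, L₂ = ρ₂/(1-ρ₂) = λ/(μ₂-λ) = 7.5/5.00 = 1.5000
Total: L = L₁ + L₂ = 2.5000 + 1.5000 = 4.0000
W = L/λ = 4.0000/7.5 = 0.5333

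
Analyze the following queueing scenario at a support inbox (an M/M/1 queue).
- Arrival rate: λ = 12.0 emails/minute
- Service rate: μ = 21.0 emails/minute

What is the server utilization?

Server utilization: ρ = λ/μ
ρ = 12.0/21.0 = 0.5714
The server is busy 57.14% of the time.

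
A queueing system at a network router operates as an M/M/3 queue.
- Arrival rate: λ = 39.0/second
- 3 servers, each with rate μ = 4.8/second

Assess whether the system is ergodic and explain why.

Stability requires ρ = λ/(cμ) < 1
ρ = 39.0/(3 × 4.8) = 39.0/14.40 = 2.7083
Since 2.7083 ≥ 1, the system is UNSTABLE.
Need c > λ/μ = 39.0/4.8 = 8.12.
Minimum servers needed: c = 9.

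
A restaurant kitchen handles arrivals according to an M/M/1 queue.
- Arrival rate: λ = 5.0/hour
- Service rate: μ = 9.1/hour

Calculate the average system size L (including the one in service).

ρ = λ/μ = 5.0/9.1 = 0.5495
For M/M/1: L = λ/(μ-λ)
L = 5.0/(9.1-5.0) = 5.0/4.10
L = 1.2195 orders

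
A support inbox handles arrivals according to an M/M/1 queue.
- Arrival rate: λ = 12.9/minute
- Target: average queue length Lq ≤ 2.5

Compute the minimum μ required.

For M/M/1: Lq = λ²/(μ(μ-λ))
Need Lq ≤ 2.5, i.e. μ(μ-λ) ≥ λ²/2.5
μ² - 12.9μ - 166.41/2.5 ≥ 0  →  μ² - 12.9μ - 66.5640 ≥ 0
Quadratic formula (positive root): μ = [λ + √(λ² + 4×66.5640)]/2
Discriminant: 166.41 + 4×66.5640 = 432.6660, √432.6660 = 20.8006
μ ≥ (12.9 + 20.8006)/2 = 16.8503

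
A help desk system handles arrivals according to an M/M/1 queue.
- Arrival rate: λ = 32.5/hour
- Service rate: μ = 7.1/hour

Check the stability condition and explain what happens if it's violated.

Stability requires ρ = λ/(cμ) < 1
ρ = 32.5/(1 × 7.1) = 32.5/7.10 = 4.5775
Since 4.5775 ≥ 1, the system is UNSTABLE.
Queue grows without bound. Need μ > λ = 32.5.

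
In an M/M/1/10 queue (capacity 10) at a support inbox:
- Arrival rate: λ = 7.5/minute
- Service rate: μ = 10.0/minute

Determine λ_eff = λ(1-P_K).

ρ = λ/μ = 7.5/10.0 = 0.7500
P₀ = (1-ρ)/(1-ρ^(K+1)) = (1-0.7500)/(1-0.7500^11) = 0.2500/0.9578 = 0.2610
P_K = P₀×ρ^K = 0.2610 × 0.7500^10 = 0.2610 × 0.05631 = 0.01470
λ_eff = λ(1-P_K) = 7.5 × (1 - 0.014699) = 7.5 × 0.985301 = 7.3898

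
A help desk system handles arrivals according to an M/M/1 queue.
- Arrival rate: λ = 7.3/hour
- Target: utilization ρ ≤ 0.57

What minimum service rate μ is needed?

ρ = λ/μ, so μ = λ/ρ
μ ≥ 7.3/0.57 = 12.8070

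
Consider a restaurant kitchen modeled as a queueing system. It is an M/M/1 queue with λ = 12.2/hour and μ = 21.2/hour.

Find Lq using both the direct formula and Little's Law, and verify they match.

Method 1 (direct): Lq = λ²/(μ(μ-λ)) = 148.84/(21.2 × 9.00) = 0.7801

Method 2 (Little's Law):
W = 1/(μ-λ) = 1/9.00 = 0.11111
Wq = W - 1/μ = 0.11111 - 0.047170 = 0.06394
Lq = λWq = 12.2 × 0.06394 = 0.7801 ✔ (matches Method 1)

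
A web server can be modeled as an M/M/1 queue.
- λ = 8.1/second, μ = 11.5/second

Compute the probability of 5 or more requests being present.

ρ = λ/μ = 8.1/11.5 = 0.70435
P(N ≥ n) = ρⁿ
P(N ≥ 5) = 0.70435^5
P(N ≥ 5) = 0.1734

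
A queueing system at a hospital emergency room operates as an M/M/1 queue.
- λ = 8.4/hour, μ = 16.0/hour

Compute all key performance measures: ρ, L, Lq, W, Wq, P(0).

Step 1: ρ = λ/μ = 8.4/16.0 = 0.5250
Step 2: L = λ/(μ-λ) = 8.4/7.60 = 1.1053
Step 3: Lq = λ²/(μ(μ-λ)) = 70.56/(16.0×7.60) = 0.5803
Step 4: W = 1/(μ-λ) = 1/7.60 = 0.13158
Step 5: Wq = λ/(μ(μ-λ)) = 8.4/(16.0×7.60) = 0.06908
Step 6: P(0) = 1-ρ = 0.4750
Verify: L = λW = 8.4×0.13158 = 1.1053 ✔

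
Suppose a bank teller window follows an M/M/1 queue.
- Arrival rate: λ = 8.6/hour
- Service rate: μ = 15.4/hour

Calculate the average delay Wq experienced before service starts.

First, compute utilization: ρ = λ/μ = 8.6/15.4 = 0.5584
For M/M/1: Wq = λ/(μ(μ-λ))
Wq = 8.6/(15.4 × (15.4-8.6))
Wq = 8.6/(15.4 × 6.80)
Wq = 0.08212 hours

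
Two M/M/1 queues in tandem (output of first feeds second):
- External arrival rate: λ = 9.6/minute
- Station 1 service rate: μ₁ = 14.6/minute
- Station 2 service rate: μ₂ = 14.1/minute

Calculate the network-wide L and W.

By Jackson's theorem, each station behaves as independent M/M/1.
Station 1: ρ₁ = 9.6/14.6 = 0.6575, L₁ = ρ₁/(1-ρ₁) = λ/(μ₁-λ) = 9.6/5.00 = 1.9200
Station 2: ρ₂ = 9.6/14.1 = 0.6809, L₂ = ρ₂/(1-ρ₂) = λ/(μ₂-λ) = 9.6/4.50 = 2.1333
Total: L = L₁ + L₂ = 1.9200 + 2.1333 = 4.0533
W = L/λ = 4.0533/9.6 = 0.4222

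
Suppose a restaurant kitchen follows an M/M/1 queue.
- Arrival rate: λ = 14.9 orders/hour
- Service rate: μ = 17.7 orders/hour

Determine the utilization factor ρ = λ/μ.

Server utilization: ρ = λ/μ
ρ = 14.9/17.7 = 0.8418
The server is busy 84.18% of the time.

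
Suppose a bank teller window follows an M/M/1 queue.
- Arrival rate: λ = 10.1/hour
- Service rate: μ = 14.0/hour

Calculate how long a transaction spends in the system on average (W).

First, compute utilization: ρ = λ/μ = 10.1/14.0 = 0.7214
For M/M/1: W = 1/(μ-λ)
W = 1/(14.0-10.1) = 1/3.90
W = 0.2564 hours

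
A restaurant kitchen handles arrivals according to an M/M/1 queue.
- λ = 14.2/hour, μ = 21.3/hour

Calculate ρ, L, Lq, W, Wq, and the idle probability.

Step 1: ρ = λ/μ = 14.2/21.3 = 0.6667
Step 2: L = λ/(μ-λ) = 14.2/7.10 = 2.0000
Step 3: Lq = λ²/(μ(μ-λ)) = 201.64/(21.3×7.10) = 1.3333
Step 4: W = 1/(μ-λ) = 1/7.10 = 0.140845
Step 5: Wq = λ/(μ(μ-λ)) = 14.2/(21.3×7.10) = 0.09390
Step 6: P(0) = 1-ρ = 0.3333
Verify: L = λW = 14.2×0.140845 = 2.0000 ✔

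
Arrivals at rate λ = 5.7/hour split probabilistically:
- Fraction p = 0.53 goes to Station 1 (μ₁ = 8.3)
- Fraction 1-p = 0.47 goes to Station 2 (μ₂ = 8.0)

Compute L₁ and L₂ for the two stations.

Effective rates: λ₁ = 5.7×0.53 = 3.021, λ₂ = 5.7×0.47 = 2.679
Station 1: ρ₁ = 3.021/8.3 = 0.3640, L₁ = ρ₁/(1-ρ₁) = 0.3640/(1-0.3640) = 0.5723
Station 2: ρ₂ = 2.679/8.0 = 0.3349, L₂ = ρ₂/(1-ρ₂) = 0.3349/(1-0.3349) = 0.5035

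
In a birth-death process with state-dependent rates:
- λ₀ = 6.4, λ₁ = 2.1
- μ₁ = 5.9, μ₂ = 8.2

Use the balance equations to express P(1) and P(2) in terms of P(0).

Balance equations:
State 0: λ₀P₀ = μ₁P₁ → P₁ = (λ₀/μ₁)P₀ = (6.4/5.9)P₀ = 1.0847P₀
State 1: P₂ = (λ₀λ₁)/(μ₁μ₂)P₀ = (6.4×2.1)/(5.9×8.2)P₀ = 0.2778P₀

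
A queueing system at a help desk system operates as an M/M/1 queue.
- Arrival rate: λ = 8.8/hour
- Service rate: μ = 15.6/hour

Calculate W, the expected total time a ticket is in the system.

First, compute utilization: ρ = λ/μ = 8.8/15.6 = 0.5641
For M/M/1: W = 1/(μ-λ)
W = 1/(15.6-8.8) = 1/6.80
W = 0.1471 hours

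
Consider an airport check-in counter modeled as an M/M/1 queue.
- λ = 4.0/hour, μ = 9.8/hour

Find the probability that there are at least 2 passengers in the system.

ρ = λ/μ = 4.0/9.8 = 0.4082
P(N ≥ n) = ρⁿ
P(N ≥ 2) = 0.4082^2
P(N ≥ 2) = 0.1666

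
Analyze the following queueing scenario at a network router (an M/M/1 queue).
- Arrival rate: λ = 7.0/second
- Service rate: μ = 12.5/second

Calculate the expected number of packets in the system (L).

ρ = λ/μ = 7.0/12.5 = 0.5600
For M/M/1: L = λ/(μ-λ)
L = 7.0/(12.5-7.0) = 7.0/5.50
L = 1.2727 packets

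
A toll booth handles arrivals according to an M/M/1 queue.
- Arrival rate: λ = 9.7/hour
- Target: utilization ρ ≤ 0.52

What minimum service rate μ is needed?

ρ = λ/μ, so μ = λ/ρ
μ ≥ 9.7/0.52 = 18.6538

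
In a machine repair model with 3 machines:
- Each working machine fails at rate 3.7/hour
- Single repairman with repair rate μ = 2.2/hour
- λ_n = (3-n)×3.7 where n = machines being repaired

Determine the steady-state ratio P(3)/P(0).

P(3)/P(0) = ∏_{i=0}^{3-1} λ_i/μ_{i+1}
= (3-0)×3.7/2.2 × (3-1)×3.7/2.2 × (3-2)×3.7/2.2
= 28.5423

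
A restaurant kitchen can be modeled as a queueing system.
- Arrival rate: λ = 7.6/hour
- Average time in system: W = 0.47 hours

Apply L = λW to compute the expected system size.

Little's Law: L = λW
L = 7.6 × 0.47 = 3.5720 orders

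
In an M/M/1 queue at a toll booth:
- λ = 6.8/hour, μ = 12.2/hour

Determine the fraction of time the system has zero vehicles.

ρ = λ/μ = 6.8/12.2 = 0.5574
P(0) = 1 - ρ = 1 - 0.5574 = 0.4426
The server is idle 44.26% of the time.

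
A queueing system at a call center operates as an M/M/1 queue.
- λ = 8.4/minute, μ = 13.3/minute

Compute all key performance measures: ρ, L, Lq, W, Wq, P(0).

Step 1: ρ = λ/μ = 8.4/13.3 = 0.6316
Step 2: L = λ/(μ-λ) = 8.4/4.90 = 1.7143
Step 3: Lq = λ²/(μ(μ-λ)) = 70.56/(13.3×4.90) = 1.0827
Step 4: W = 1/(μ-λ) = 1/4.90 = 0.20408
Step 5: Wq = λ/(μ(μ-λ)) = 8.4/(13.3×4.90) = 0.1289
Step 6: P(0) = 1-ρ = 0.3684
Verify: L = λW = 8.4×0.20408 = 1.7143 ✔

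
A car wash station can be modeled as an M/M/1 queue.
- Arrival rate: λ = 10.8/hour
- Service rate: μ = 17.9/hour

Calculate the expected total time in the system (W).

First, compute utilization: ρ = λ/μ = 10.8/17.9 = 0.6034
For M/M/1: W = 1/(μ-λ)
W = 1/(17.9-10.8) = 1/7.10
W = 0.1408 hours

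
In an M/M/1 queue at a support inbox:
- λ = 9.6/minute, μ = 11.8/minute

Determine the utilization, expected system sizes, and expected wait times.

Step 1: ρ = λ/μ = 9.6/11.8 = 0.8136
Step 2: L = λ/(μ-λ) = 9.6/2.20 = 4.3636
Step 3: Lq = λ²/(μ(μ-λ)) = 92.16/(11.8×2.20) = 3.5501
Step 4: W = 1/(μ-λ) = 1/2.20 = 0.454545
Step 5: Wq = λ/(μ(μ-λ)) = 9.6/(11.8×2.20) = 0.3698
Step 6: P(0) = 1-ρ = 0.1864
Verify: L = λW = 9.6×0.454545 = 4.3636 ✔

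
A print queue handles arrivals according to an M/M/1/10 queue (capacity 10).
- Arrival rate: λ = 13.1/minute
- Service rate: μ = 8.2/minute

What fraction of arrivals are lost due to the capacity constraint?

ρ = λ/μ = 13.1/8.2 = 1.59756
P₀ = (1-ρ)/(1-ρ^(K+1)) = (1-1.59756)/(1-1.59756^11) = -0.59756/-171.9932 = 0.003474
P_K = P₀×ρ^K = 0.003474 × 1.59756^10 = 0.003474 × 108.2859 = 0.3762
Blocking probability = 37.62%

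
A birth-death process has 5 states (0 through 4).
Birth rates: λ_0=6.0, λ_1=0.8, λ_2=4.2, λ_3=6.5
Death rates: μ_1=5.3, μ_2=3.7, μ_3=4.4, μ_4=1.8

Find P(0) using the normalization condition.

Ratios P(n)/P(0) = (λ₀···λₙ₋₁)/(μ₁···μₙ):
P(1)/P(0) = (6.0)/(5.3) = 1.1321
P(2)/P(0) = (6.0×0.8)/(5.3×3.7) = 0.2448
P(3)/P(0) = (6.0×0.8×4.2)/(5.3×3.7×4.4) = 0.2336
P(4)/P(0) = (6.0×0.8×4.2×6.5)/(5.3×3.7×4.4×1.8) = 0.8437

Normalization: ∑ P(n) = 1
P(0) × (1.0000 + 1.1321 + 0.2448 + 0.2336 + 0.8437) = 1
P(0) × 3.4542 = 1
P(0) = 1/3.4542 = 0.2895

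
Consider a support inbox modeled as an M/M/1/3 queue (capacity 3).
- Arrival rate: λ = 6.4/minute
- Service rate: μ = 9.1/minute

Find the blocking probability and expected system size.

ρ = λ/μ = 6.4/9.1 = 0.7033
P₀ = (1-ρ)/(1-ρ^(K+1)) = (1-0.7033)/(1-0.7033^4) = 0.2967/0.7553 = 0.3928
P_K = P₀×ρ^K = 0.39280 × 0.7033^3 = 0.39280 × 0.34787 = 0.1366
Blocking probability P_3 = 0.1366 (13.66%)
L = ρ[1 - (K+1)ρ^K + Kρ^(K+1)] / [(1-ρ)(1-ρ^(K+1))]
L = 0.7033 × (1 - 4×0.34787 + 3×0.24466) / ((1 - 0.7033) × (1 - 0.24466)) = 1.0748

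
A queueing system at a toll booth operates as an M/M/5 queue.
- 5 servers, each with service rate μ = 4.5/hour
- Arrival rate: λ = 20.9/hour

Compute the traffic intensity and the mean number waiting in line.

Traffic intensity: ρ = λ/(cμ) = 20.9/(5×4.5) = 0.9289
Since ρ = 0.9289 < 1, system is stable.
Offered load a = λ/μ = cρ = 20.9/4.5 = 4.6444
P₀ = [ Σₙ₌₀^4 aⁿ/n! + a^5/(5!(1-ρ)) ]⁻¹
Σ = a^0/0! + a^1/1! + a^2/2! + a^3/3! + a^4/4! = 1.000000 + 4.644444 + 10.78543 + 16.69745 + 19.38759 = 52.5149
a^5/(5!(1-ρ)) = 2161.0701/(120 × 0.0711111) = 253.2504
P₀ = 1/(52.5149 + 253.2504) = 0.003270
Lq = P₀·a^5·ρ / (5!(1-ρ)²) = 0.00327048 × 2161.0701 × 0.928889 / (120 × 0.00505679) = 10.8190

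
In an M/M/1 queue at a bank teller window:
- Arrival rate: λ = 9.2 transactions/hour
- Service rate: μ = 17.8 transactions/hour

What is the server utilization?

Server utilization: ρ = λ/μ
ρ = 9.2/17.8 = 0.5169
The server is busy 51.69% of the time.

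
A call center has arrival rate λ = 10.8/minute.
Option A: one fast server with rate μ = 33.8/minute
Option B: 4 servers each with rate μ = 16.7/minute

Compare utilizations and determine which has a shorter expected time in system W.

Option A: single server μ = 33.8 (M/M/1)
  ρ_A = 10.8/33.8 = 0.3195
  W_A = 1/(μ-λ) = 1/(33.8-10.8) = 1/23.00 = 0.04348

Option B: 4 servers μ = 16.7 (M/M/4)
  ρ_B = λ/(cμ) = 10.8/(4×16.7) = 0.1617
  Offered load a = λ/μ = cρ = 10.8/16.7 = 0.6467
  P₀ = [ Σₙ₌₀^3 aⁿ/n! + a^4/(4!(1-ρ)) ]⁻¹
  Σ = a^0/0! + a^1/1! + a^2/2! + a^3/3! = 1.0000 + 0.6467 + 0.2091 + 0.04508 = 1.9009
  a^4/(4!(1-ρ)) = 0.17492/(24 × 0.83832) = 0.008694
  P₀ = 1/(1.9009 + 0.008694) = 0.5237
  Lq = P₀·a^4·ρ / (4!(1-ρ)²) = 0.52367 × 0.17492 × 0.16168 / (24 × 0.70279) = 0.0008780
  Wq_B = Lq/λ = 0.0008780/10.8 = 0.00008130
  W_B = Wq_B + 1/μ = 0.00008130 + 0.05988 = 0.05996

Since W_A = 0.04348 < W_B = 0.05996, Option A (single fast server) has the shorter time in system.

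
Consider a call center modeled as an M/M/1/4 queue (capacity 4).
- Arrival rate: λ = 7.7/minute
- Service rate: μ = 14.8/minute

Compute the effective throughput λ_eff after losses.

ρ = λ/μ = 7.7/14.8 = 0.52027
P₀ = (1-ρ)/(1-ρ^(K+1)) = (1-0.52027)/(1-0.52027^5) = 0.4797/0.9619 = 0.4987
P_K = P₀×ρ^K = 0.4987 × 0.52027^4 = 0.4987 × 0.07327 = 0.03654
λ_eff = λ(1-P_K) = 7.7 × (1 - 0.03654) = 7.7 × 0.96346 = 7.4186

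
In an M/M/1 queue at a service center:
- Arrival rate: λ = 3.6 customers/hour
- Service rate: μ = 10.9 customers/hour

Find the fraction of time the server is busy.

Server utilization: ρ = λ/μ
ρ = 3.6/10.9 = 0.3303
The server is busy 33.03% of the time.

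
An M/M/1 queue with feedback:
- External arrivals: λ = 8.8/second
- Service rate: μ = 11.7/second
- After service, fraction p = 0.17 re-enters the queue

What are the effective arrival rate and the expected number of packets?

Effective arrival rate: λ_eff = λ/(1-p) = 8.8/(1-0.17) = 8.8/0.83 = 10.60241
ρ = λ_eff/μ = 10.60241/11.7 = 0.906189
L = ρ/(1-ρ) = 0.906189/(1-0.906189) = 9.6597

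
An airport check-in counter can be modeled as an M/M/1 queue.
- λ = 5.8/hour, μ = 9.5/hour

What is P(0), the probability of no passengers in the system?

ρ = λ/μ = 5.8/9.5 = 0.6105
P(0) = 1 - ρ = 1 - 0.6105 = 0.3895
The server is idle 38.95% of the time.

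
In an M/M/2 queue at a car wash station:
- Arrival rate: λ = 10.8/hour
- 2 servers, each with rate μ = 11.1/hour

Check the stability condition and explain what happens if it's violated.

Stability requires ρ = λ/(cμ) < 1
ρ = 10.8/(2 × 11.1) = 10.8/22.20 = 0.4865
Since 0.4865 < 1, the system is STABLE.
The servers are busy 48.65% of the time.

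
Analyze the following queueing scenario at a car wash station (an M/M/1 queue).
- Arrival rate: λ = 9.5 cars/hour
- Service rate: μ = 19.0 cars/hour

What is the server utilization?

Server utilization: ρ = λ/μ
ρ = 9.5/19.0 = 0.5000
The server is busy 50.00% of the time.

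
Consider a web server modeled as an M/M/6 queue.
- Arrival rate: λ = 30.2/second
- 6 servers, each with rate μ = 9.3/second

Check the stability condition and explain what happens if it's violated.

Stability requires ρ = λ/(cμ) < 1
ρ = 30.2/(6 × 9.3) = 30.2/55.80 = 0.5412
Since 0.5412 < 1, the system is STABLE.
The servers are busy 54.12% of the time.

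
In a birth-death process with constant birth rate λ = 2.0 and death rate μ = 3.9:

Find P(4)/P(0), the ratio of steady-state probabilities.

For constant rates: P(n)/P(0) = (λ/μ)^n
P(4)/P(0) = (2.0/3.9)^4 = 0.51282^4 = 0.06916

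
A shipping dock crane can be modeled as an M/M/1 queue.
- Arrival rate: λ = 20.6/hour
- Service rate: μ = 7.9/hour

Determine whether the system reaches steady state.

Stability requires ρ = λ/(cμ) < 1
ρ = 20.6/(1 × 7.9) = 20.6/7.90 = 2.6076
Since 2.6076 ≥ 1, the system is UNSTABLE.
Queue grows without bound. Need μ > λ = 20.6.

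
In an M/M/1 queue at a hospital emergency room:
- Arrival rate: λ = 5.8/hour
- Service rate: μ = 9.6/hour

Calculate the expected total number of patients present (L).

ρ = λ/μ = 5.8/9.6 = 0.6042
For M/M/1: L = λ/(μ-λ)
L = 5.8/(9.6-5.8) = 5.8/3.80
L = 1.5263 patients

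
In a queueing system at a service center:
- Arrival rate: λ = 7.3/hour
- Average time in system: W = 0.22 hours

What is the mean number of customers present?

Little's Law: L = λW
L = 7.3 × 0.22 = 1.6060 customers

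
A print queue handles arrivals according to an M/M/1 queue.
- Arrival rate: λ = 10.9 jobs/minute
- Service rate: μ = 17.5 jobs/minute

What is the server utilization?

Server utilization: ρ = λ/μ
ρ = 10.9/17.5 = 0.6229
The server is busy 62.29% of the time.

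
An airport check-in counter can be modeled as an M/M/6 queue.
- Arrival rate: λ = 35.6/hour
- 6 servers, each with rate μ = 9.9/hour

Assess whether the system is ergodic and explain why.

Stability requires ρ = λ/(cμ) < 1
ρ = 35.6/(6 × 9.9) = 35.6/59.40 = 0.5993
Since 0.5993 < 1, the system is STABLE.
The servers are busy 59.93% of the time.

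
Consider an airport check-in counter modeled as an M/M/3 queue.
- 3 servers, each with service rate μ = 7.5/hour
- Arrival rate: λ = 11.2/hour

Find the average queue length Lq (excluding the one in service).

Traffic intensity: ρ = λ/(cμ) = 11.2/(3×7.5) = 0.4978
Since ρ = 0.4978 < 1, system is stable.
Offered load a = λ/μ = cρ = 11.2/7.5 = 1.4933
P₀ = [ Σₙ₌₀^2 aⁿ/n! + a^3/(3!(1-ρ)) ]⁻¹
Σ = a^0/0! + a^1/1! + a^2/2! = 1.000000 + 1.493333 + 1.115022 = 3.6084
a^3/(3!(1-ρ)) = 3.3302/(6 × 0.5022) = 1.1052
P₀ = 1/(3.6084 + 1.1052) = 0.2122
Lq = P₀·a^3·ρ / (3!(1-ρ)²) = 0.21216 × 3.3302 × 0.49778 / (6 × 0.25223) = 0.2324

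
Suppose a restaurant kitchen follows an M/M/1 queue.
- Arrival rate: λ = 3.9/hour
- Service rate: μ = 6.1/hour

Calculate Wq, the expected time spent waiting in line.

First, compute utilization: ρ = λ/μ = 3.9/6.1 = 0.6393
For M/M/1: Wq = λ/(μ(μ-λ))
Wq = 3.9/(6.1 × (6.1-3.9))
Wq = 3.9/(6.1 × 2.20)
Wq = 0.2906 hours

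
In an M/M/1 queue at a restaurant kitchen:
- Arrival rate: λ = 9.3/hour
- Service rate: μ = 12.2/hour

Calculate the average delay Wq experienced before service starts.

First, compute utilization: ρ = λ/μ = 9.3/12.2 = 0.7623
For M/M/1: Wq = λ/(μ(μ-λ))
Wq = 9.3/(12.2 × (12.2-9.3))
Wq = 9.3/(12.2 × 2.90)
Wq = 0.2629 hours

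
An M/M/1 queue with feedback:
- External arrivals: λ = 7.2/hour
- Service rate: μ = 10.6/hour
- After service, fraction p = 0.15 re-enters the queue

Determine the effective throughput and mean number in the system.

Effective arrival rate: λ_eff = λ/(1-p) = 7.2/(1-0.15) = 7.2/0.85 = 8.47059
ρ = λ_eff/μ = 8.47059/10.6 = 0.799112
L = ρ/(1-ρ) = 0.799112/(1-0.799112) = 3.9779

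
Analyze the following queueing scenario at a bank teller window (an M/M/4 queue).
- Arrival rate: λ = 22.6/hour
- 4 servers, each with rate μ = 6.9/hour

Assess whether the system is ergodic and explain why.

Stability requires ρ = λ/(cμ) < 1
ρ = 22.6/(4 × 6.9) = 22.6/27.60 = 0.8188
Since 0.8188 < 1, the system is STABLE.
The servers are busy 81.88% of the time.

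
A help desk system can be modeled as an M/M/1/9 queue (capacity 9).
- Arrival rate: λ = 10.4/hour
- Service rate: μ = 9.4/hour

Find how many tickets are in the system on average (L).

ρ = λ/μ = 10.4/9.4 = 1.10638
P₀ = (1-ρ)/(1-ρ^(K+1)) = (1-1.10638)/(1-1.10638^10) = -0.10638/-1.7482 = 0.06085
P_K = P₀×ρ^K = 0.060852 × 1.10638^9 = 0.060852 × 2.4839 = 0.1512
L = ρ[1 - (K+1)ρ^K + Kρ^(K+1)] / [(1-ρ)(1-ρ^(K+1))]
L = 1.10638 × (1 - 10×2.48393 + 9×2.74817) / ((1 - 1.10638) × (1 - 2.74817)) = 5.3200 tickets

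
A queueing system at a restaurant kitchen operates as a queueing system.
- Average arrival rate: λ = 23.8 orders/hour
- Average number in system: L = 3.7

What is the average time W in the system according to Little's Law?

Little's Law: L = λW, so W = L/λ
W = 3.7/23.8 = 0.1555 hours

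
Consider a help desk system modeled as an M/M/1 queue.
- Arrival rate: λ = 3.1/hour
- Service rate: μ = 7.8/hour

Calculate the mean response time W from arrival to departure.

First, compute utilization: ρ = λ/μ = 3.1/7.8 = 0.3974
For M/M/1: W = 1/(μ-λ)
W = 1/(7.8-3.1) = 1/4.70
W = 0.2128 hours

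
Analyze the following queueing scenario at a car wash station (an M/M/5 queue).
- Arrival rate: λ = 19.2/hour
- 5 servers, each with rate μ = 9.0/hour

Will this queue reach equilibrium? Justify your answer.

Stability requires ρ = λ/(cμ) < 1
ρ = 19.2/(5 × 9.0) = 19.2/45.00 = 0.4267
Since 0.4267 < 1, the system is STABLE.
The servers are busy 42.67% of the time.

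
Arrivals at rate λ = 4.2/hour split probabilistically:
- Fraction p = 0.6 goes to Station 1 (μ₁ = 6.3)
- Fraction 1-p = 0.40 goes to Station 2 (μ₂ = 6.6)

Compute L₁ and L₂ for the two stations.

Effective rates: λ₁ = 4.2×0.6 = 2.52, λ₂ = 4.2×0.40 = 1.68
Station 1: ρ₁ = 2.52/6.3 = 0.4000, L₁ = ρ₁/(1-ρ₁) = 0.4000/(1-0.4000) = 0.6667
Station 2: ρ₂ = 1.68/6.6 = 0.25455, L₂ = ρ₂/(1-ρ₂) = 0.25455/(1-0.25455) = 0.3415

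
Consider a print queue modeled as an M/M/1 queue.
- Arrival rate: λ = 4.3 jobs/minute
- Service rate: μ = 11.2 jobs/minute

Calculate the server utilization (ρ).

Server utilization: ρ = λ/μ
ρ = 4.3/11.2 = 0.3839
The server is busy 38.39% of the time.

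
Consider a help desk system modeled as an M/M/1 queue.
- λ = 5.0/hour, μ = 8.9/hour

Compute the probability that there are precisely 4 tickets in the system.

ρ = λ/μ = 5.0/8.9 = 0.5618
P(n) = (1-ρ)ρⁿ
P(4) = (1-0.5618) × 0.5618^4
P(4) = 0.4382 × 0.09962
P(4) = 0.04365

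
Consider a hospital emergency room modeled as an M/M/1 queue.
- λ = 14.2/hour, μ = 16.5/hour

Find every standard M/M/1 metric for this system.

Step 1: ρ = λ/μ = 14.2/16.5 = 0.8606
Step 2: L = λ/(μ-λ) = 14.2/2.30 = 6.1739
Step 3: Lq = λ²/(μ(μ-λ)) = 201.64/(16.5×2.30) = 5.3133
Step 4: W = 1/(μ-λ) = 1/2.30 = 0.43478
Step 5: Wq = λ/(μ(μ-λ)) = 14.2/(16.5×2.30) = 0.3742
Step 6: P(0) = 1-ρ = 0.1394
Verify: L = λW = 14.2×0.43478 = 6.1739 ✔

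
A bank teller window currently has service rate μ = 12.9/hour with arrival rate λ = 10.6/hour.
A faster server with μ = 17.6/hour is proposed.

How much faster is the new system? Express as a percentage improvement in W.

System 1: ρ₁ = 10.6/12.9 = 0.8217, W₁ = 1/(12.9-10.6) = 0.43478
System 2: ρ₂ = 10.6/17.6 = 0.6023, W₂ = 1/(17.6-10.6) = 0.14286
Improvement: (W₁-W₂)/W₁ = (0.43478-0.14286)/0.43478 = 67.14%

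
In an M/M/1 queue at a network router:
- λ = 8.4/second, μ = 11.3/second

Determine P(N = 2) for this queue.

ρ = λ/μ = 8.4/11.3 = 0.7434
P(n) = (1-ρ)ρⁿ
P(2) = (1-0.7434) × 0.7434^2
P(2) = 0.2566 × 0.5526
P(2) = 0.1418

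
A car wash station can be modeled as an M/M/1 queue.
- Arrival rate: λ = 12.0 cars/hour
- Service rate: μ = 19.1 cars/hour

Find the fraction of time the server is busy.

Server utilization: ρ = λ/μ
ρ = 12.0/19.1 = 0.6283
The server is busy 62.83% of the time.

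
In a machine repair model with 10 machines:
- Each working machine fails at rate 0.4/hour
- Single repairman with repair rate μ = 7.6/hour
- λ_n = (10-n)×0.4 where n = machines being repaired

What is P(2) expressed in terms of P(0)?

P(2)/P(0) = ∏_{i=0}^{2-1} λ_i/μ_{i+1}
= (10-0)×0.4/7.6 × (10-1)×0.4/7.6
= 0.2493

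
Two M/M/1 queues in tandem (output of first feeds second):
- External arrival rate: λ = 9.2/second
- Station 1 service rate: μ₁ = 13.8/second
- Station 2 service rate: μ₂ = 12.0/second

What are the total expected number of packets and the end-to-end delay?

By Jackson's theorem, each station behaves as independent M/M/1.
Station 1: ρ₁ = 9.2/13.8 = 0.6667, L₁ = ρ₁/(1-ρ₁) = λ/(μ₁-λ) = 9.2/4.60 = 2.0000
Station 2: ρ₂ = 9.2/12.0 = 0.7667, L₂ = ρ₂/(1-ρ₂) = λ/(μ₂-λ) = 9.2/2.80 = 3.2857
Total: L = L₁ + L₂ = 2.0000 + 3.2857 = 5.2857
W = L/λ = 5.2857/9.2 = 0.5745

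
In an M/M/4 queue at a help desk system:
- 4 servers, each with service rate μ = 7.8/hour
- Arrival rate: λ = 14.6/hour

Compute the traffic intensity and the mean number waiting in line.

Traffic intensity: ρ = λ/(cμ) = 14.6/(4×7.8) = 0.4679
Since ρ = 0.4679 < 1, system is stable.
Offered load a = λ/μ = cρ = 14.6/7.8 = 1.8718
P₀ = [ Σₙ₌₀^3 aⁿ/n! + a^4/(4!(1-ρ)) ]⁻¹
Σ = a^0/0! + a^1/1! + a^2/2! + a^3/3! = 1.0000 + 1.8718 + 1.7518 + 1.0930 = 5.7166
a^4/(4!(1-ρ)) = 12.2753/(24 × 0.53205) = 0.9613
P₀ = 1/(5.7166 + 0.9613) = 0.1497
Lq = P₀·a^4·ρ / (4!(1-ρ)²) = 0.14975 × 12.2753 × 0.46795 / (24 × 0.28308) = 0.1266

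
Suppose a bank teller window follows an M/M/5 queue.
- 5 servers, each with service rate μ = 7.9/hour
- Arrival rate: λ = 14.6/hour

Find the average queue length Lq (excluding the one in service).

Traffic intensity: ρ = λ/(cμ) = 14.6/(5×7.9) = 0.3696
Since ρ = 0.3696 < 1, system is stable.
Offered load a = λ/μ = cρ = 14.6/7.9 = 1.8481
P₀ = [ Σₙ₌₀^4 aⁿ/n! + a^5/(5!(1-ρ)) ]⁻¹
Σ = a^0/0! + a^1/1! + a^2/2! + a^3/3! + a^4/4! = 1.0000 + 1.8481 + 1.7077 + 1.0520 + 0.4861 = 6.0939
a^5/(5!(1-ρ)) = 21.5590/(120 × 0.6304) = 0.2850
P₀ = 1/(6.0939 + 0.2850) = 0.1568
Lq = P₀·a^5·ρ / (5!(1-ρ)²) = 0.1568 × 21.5590 × 0.3696 / (120 × 0.3974) = 0.02620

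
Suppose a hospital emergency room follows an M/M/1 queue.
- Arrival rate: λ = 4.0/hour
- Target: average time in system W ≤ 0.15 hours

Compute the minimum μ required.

For M/M/1: W = 1/(μ-λ)
Need W ≤ 0.15, so 1/(μ-λ) ≤ 0.15
μ - λ ≥ 1/0.15 = 6.6667
μ ≥ 4.0 + 6.6667 = 10.6667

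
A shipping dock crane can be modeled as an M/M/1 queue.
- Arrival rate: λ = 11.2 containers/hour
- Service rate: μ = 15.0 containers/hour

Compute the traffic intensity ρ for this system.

Server utilization: ρ = λ/μ
ρ = 11.2/15.0 = 0.7467
The server is busy 74.67% of the time.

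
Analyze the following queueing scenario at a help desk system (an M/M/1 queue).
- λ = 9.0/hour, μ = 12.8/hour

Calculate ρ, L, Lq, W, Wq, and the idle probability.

Step 1: ρ = λ/μ = 9.0/12.8 = 0.7031
Step 2: L = λ/(μ-λ) = 9.0/3.80 = 2.3684
Step 3: Lq = λ²/(μ(μ-λ)) = 81.00/(12.8×3.80) = 1.6653
Step 4: W = 1/(μ-λ) = 1/3.80 = 0.26316
Step 5: Wq = λ/(μ(μ-λ)) = 9.0/(12.8×3.80) = 0.1850
Step 6: P(0) = 1-ρ = 0.2969
Verify: L = λW = 9.0×0.26316 = 2.3684 ✔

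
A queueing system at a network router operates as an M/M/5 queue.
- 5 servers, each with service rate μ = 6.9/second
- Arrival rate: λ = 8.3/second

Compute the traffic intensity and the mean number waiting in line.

Traffic intensity: ρ = λ/(cμ) = 8.3/(5×6.9) = 0.2406
Since ρ = 0.2406 < 1, system is stable.
Offered load a = λ/μ = cρ = 8.3/6.9 = 1.2029
P₀ = [ Σₙ₌₀^4 aⁿ/n! + a^5/(5!(1-ρ)) ]⁻¹
Σ = a^0/0! + a^1/1! + a^2/2! + a^3/3! + a^4/4! = 1.0000 + 1.2029 + 0.7235 + 0.2901 + 0.08724 = 3.3037
a^5/(5!(1-ρ)) = 2.5185/(120 × 0.7594) = 0.02764
P₀ = 1/(3.3037 + 0.02764) = 0.3002
Lq = P₀·a^5·ρ / (5!(1-ρ)²) = 0.30018 × 2.5185 × 0.24058 / (120 × 0.57672) = 0.002628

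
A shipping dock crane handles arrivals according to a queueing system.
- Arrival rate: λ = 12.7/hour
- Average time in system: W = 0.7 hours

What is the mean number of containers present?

Little's Law: L = λW
L = 12.7 × 0.7 = 8.8900 containers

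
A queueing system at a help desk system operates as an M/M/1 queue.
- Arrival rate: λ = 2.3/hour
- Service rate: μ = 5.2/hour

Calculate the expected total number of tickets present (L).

ρ = λ/μ = 2.3/5.2 = 0.4423
For M/M/1: L = λ/(μ-λ)
L = 2.3/(5.2-2.3) = 2.3/2.90
L = 0.7931 tickets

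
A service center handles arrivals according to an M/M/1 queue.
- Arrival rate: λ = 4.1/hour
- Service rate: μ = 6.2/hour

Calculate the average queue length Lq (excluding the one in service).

ρ = λ/μ = 4.1/6.2 = 0.6613
For M/M/1: Lq = λ²/(μ(μ-λ))
Lq = 16.81/(6.2 × 2.10)
Lq = 1.2911 customers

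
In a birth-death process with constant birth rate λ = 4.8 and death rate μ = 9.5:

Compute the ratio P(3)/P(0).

For constant rates: P(n)/P(0) = (λ/μ)^n
P(3)/P(0) = (4.8/9.5)^3 = 0.5053^3 = 0.1290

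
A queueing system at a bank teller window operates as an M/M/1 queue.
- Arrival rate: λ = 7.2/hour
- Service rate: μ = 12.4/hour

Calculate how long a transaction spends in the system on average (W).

First, compute utilization: ρ = λ/μ = 7.2/12.4 = 0.5806
For M/M/1: W = 1/(μ-λ)
W = 1/(12.4-7.2) = 1/5.20
W = 0.1923 hours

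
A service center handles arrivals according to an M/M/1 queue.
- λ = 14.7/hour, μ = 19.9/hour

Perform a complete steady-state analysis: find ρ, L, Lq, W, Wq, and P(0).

Step 1: ρ = λ/μ = 14.7/19.9 = 0.7387
Step 2: L = λ/(μ-λ) = 14.7/5.20 = 2.8269
Step 3: Lq = λ²/(μ(μ-λ)) = 216.09/(19.9×5.20) = 2.0882
Step 4: W = 1/(μ-λ) = 1/5.20 = 0.192308
Step 5: Wq = λ/(μ(μ-λ)) = 14.7/(19.9×5.20) = 0.1421
Step 6: P(0) = 1-ρ = 0.2613
Verify: L = λW = 14.7×0.192308 = 2.8269 ✔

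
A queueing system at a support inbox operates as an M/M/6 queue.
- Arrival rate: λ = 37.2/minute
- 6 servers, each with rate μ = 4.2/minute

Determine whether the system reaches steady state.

Stability requires ρ = λ/(cμ) < 1
ρ = 37.2/(6 × 4.2) = 37.2/25.20 = 1.4762
Since 1.4762 ≥ 1, the system is UNSTABLE.
Need c > λ/μ = 37.2/4.2 = 8.86.
Minimum servers needed: c = 9.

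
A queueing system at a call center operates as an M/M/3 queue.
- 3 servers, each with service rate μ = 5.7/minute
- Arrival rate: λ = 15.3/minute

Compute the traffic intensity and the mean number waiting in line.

Traffic intensity: ρ = λ/(cμ) = 15.3/(3×5.7) = 0.8947
Since ρ = 0.8947 < 1, system is stable.
Offered load a = λ/μ = cρ = 15.3/5.7 = 2.6842
P₀ = [ Σₙ₌₀^2 aⁿ/n! + a^3/(3!(1-ρ)) ]⁻¹
Σ = a^0/0! + a^1/1! + a^2/2! = 1.0000 + 2.6842 + 3.6025 = 7.2867
a^3/(3!(1-ρ)) = 19.3397/(6 × 0.105263) = 30.6212
P₀ = 1/(7.2867 + 30.6212) = 0.02638
Lq = P₀·a^3·ρ / (3!(1-ρ)²) = 0.02638 × 19.3397 × 0.8947 / (6 × 0.01108) = 6.8661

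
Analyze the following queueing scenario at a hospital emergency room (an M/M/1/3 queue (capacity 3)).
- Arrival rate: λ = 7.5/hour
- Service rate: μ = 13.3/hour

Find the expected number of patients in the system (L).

ρ = λ/μ = 7.5/13.3 = 0.56391
P₀ = (1-ρ)/(1-ρ^(K+1)) = (1-0.56391)/(1-0.56391^4) = 0.4361/0.8989 = 0.4851
P_K = P₀×ρ^K = 0.48515 × 0.56391^3 = 0.48515 × 0.17932 = 0.08700
L = ρ[1 - (K+1)ρ^K + Kρ^(K+1)] / [(1-ρ)(1-ρ^(K+1))]
L = 0.56391 × (1 - 4×0.1793 + 3×0.1011) / ((1 - 0.56391) × (1 - 0.1011)) = 0.8431 patients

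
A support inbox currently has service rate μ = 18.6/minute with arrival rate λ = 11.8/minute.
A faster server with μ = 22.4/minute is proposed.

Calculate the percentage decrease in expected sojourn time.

System 1: ρ₁ = 11.8/18.6 = 0.6344, W₁ = 1/(18.6-11.8) = 0.14706
System 2: ρ₂ = 11.8/22.4 = 0.5268, W₂ = 1/(22.4-11.8) = 0.094340
Improvement: (W₁-W₂)/W₁ = (0.14706-0.094340)/0.14706 = 35.85%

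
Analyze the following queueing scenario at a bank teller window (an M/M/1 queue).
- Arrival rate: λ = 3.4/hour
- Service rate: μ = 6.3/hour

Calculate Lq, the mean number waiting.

ρ = λ/μ = 3.4/6.3 = 0.5397
For M/M/1: Lq = λ²/(μ(μ-λ))
Lq = 11.56/(6.3 × 2.90)
Lq = 0.6327 transactions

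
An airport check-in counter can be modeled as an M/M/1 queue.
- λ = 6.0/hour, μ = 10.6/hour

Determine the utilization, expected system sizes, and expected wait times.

Step 1: ρ = λ/μ = 6.0/10.6 = 0.5660
Step 2: L = λ/(μ-λ) = 6.0/4.60 = 1.3043
Step 3: Lq = λ²/(μ(μ-λ)) = 36.00/(10.6×4.60) = 0.7383
Step 4: W = 1/(μ-λ) = 1/4.60 = 0.21739
Step 5: Wq = λ/(μ(μ-λ)) = 6.0/(10.6×4.60) = 0.1231
Step 6: P(0) = 1-ρ = 0.4340
Verify: L = λW = 6.0×0.21739 = 1.3043 ✔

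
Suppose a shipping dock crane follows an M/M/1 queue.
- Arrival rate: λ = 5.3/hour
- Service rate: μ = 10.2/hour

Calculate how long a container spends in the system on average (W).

First, compute utilization: ρ = λ/μ = 5.3/10.2 = 0.5196
For M/M/1: W = 1/(μ-λ)
W = 1/(10.2-5.3) = 1/4.90
W = 0.2041 hours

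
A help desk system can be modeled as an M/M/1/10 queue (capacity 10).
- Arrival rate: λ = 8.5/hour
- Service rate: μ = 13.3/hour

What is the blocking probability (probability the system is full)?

ρ = λ/μ = 8.5/13.3 = 0.6391
P₀ = (1-ρ)/(1-ρ^(K+1)) = (1-0.6391)/(1-0.6391^11) = 0.36090/0.99273 = 0.3635
P_K = P₀×ρ^K = 0.3635 × 0.6391^10 = 0.3635 × 0.01137 = 0.004133
Blocking probability = 0.41%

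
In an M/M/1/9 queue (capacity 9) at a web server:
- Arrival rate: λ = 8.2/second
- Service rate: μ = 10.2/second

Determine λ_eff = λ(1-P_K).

ρ = λ/μ = 8.2/10.2 = 0.803922
P₀ = (1-ρ)/(1-ρ^(K+1)) = (1-0.803922)/(1-0.803922^10) = 0.1961/0.8872 = 0.2210
P_K = P₀×ρ^K = 0.22100 × 0.803922^9 = 0.22100 × 0.14026 = 0.03100
λ_eff = λ(1-P_K) = 8.2 × (1 - 0.03100) = 8.2 × 0.9690 = 7.9458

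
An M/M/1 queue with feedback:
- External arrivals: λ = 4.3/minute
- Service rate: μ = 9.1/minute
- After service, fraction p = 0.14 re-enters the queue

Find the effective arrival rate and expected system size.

Effective arrival rate: λ_eff = λ/(1-p) = 4.3/(1-0.14) = 4.3/0.86 = 5.0000
ρ = λ_eff/μ = 5.0000/9.1 = 0.54945
L = ρ/(1-ρ) = 0.54945/(1-0.54945) = 1.2195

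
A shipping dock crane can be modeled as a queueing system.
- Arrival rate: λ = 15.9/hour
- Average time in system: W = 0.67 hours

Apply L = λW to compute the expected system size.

Little's Law: L = λW
L = 15.9 × 0.67 = 10.6530 containers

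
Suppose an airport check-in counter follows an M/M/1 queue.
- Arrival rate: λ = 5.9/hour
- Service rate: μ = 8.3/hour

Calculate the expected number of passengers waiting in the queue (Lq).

ρ = λ/μ = 5.9/8.3 = 0.7108
For M/M/1: Lq = λ²/(μ(μ-λ))
Lq = 34.81/(8.3 × 2.40)
Lq = 1.7475 passengers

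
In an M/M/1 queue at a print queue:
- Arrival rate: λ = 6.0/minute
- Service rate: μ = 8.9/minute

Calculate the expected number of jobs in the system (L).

ρ = λ/μ = 6.0/8.9 = 0.6742
For M/M/1: L = λ/(μ-λ)
L = 6.0/(8.9-6.0) = 6.0/2.90
L = 2.0690 jobs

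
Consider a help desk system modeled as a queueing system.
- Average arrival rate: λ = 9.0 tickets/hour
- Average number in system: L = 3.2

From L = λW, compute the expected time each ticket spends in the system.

Little's Law: L = λW, so W = L/λ
W = 3.2/9.0 = 0.3556 hours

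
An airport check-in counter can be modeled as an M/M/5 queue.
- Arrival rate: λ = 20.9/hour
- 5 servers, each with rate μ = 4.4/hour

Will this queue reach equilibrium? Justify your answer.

Stability requires ρ = λ/(cμ) < 1
ρ = 20.9/(5 × 4.4) = 20.9/22.00 = 0.9500
Since 0.9500 < 1, the system is STABLE.
The servers are busy 95.00% of the time.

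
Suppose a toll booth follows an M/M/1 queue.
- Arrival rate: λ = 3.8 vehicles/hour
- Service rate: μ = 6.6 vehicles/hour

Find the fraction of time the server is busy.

Server utilization: ρ = λ/μ
ρ = 3.8/6.6 = 0.5758
The server is busy 57.58% of the time.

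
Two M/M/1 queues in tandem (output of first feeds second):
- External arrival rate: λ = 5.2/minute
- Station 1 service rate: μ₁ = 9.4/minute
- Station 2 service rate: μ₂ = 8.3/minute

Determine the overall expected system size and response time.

By Jackson's theorem, each station behaves as independent M/M/1.
Station 1: ρ₁ = 5.2/9.4 = 0.5532, L₁ = ρ₁/(1-ρ₁) = λ/(μ₁-λ) = 5.2/4.20 = 1.2381
Station 2: ρ₂ = 5.2/8.3 = 0.6265, L₂ = ρ₂/(1-ρ₂) = λ/(μ₂-λ) = 5.2/3.10 = 1.6774
Total: L = L₁ + L₂ = 1.2381 + 1.6774 = 2.9155
W = L/λ = 2.9155/5.2 = 0.5607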